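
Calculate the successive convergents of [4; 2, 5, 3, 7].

4/1, 9/2, 49/11, 156/35, 1141/256

Using the convergent recurrence p_i = a_i*p_{i-1} + p_{i-2}, q_i = a_i*q_{i-1} + q_{i-2} with p_{-2}=0, p_{-1}=1, q_{-2}=1, q_{-1}=0:
  i=0: a_0=4, p_0 = 4*1 + 0 = 4, q_0 = 4*0 + 1 = 1.
  i=1: a_1=2, p_1 = 2*4 + 1 = 9, q_1 = 2*1 + 0 = 2.
  i=2: a_2=5, p_2 = 5*9 + 4 = 49, q_2 = 5*2 + 1 = 11.
  i=3: a_3=3, p_3 = 3*49 + 9 = 156, q_3 = 3*11 + 2 = 35.
  i=4: a_4=7, p_4 = 7*156 + 49 = 1141, q_4 = 7*35 + 11 = 256.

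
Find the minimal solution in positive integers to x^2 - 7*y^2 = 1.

(x, y) = (8, 3)

First expand sqrt(7) as a continued fraction. With x_i = (sqrt(7) + m_i)/d_i and (m_0, d_0) = (0, 1): a_0 = floor(sqrt(7)) = 2, since 2^2 = 4 <= 7 < 9 = 3^2.
Iterate m_{i+1} = d_i*a_i - m_i, d_{i+1} = (7 - m_{i+1}^2)/d_i, a_{i+1} = floor((a_0 + m_{i+1})/d_{i+1}):
  m_1 = 1*2 - 0 = 2, d_1 = (7 - 2^2)/1 = 3/1 = 3, a_1 = floor((2 + 2)/3) = 1.
  m_2 = 3*1 - 2 = 1, d_2 = (7 - 1^2)/3 = 6/3 = 2, a_2 = floor((2 + 1)/2) = 1.
  m_3 = 2*1 - 1 = 1, d_3 = (7 - 1^2)/2 = 6/2 = 3, a_3 = floor((2 + 1)/3) = 1.
  m_4 = 3*1 - 1 = 2, d_4 = (7 - 2^2)/3 = 3/3 = 1, a_4 = floor((2 + 2)/1) = 4.
  m_5 = 1*4 - 2 = 2, d_5 = (7 - 2^2)/1 = 3/1 = 3: (m_5, d_5) = (m_1, d_1) = (2, 3), so from here the quotients repeat a_1, ..., a_4; the period length is 4.
So sqrt(7) = [2; (1, 1, 1, 4)] with period length k = 4.
k is even, so the fundamental solution of x^2 - 7y^2 = 1 is (p_{k-1}, q_{k-1}) = (p_3, q_3); compute convergents through index 3.
Convergents (p_i = a_i*p_{i-1} + p_{i-2}, q_i = a_i*q_{i-1} + q_{i-2} with p_{-2}=0, p_{-1}=1, q_{-2}=1, q_{-1}=0):
  i=0: a_0=2, p_0 = 2*1 + 0 = 2, q_0 = 2*0 + 1 = 1.
  i=1: a_1=1, p_1 = 1*2 + 1 = 3, q_1 = 1*1 + 0 = 1.
  i=2: a_2=1, p_2 = 1*3 + 2 = 5, q_2 = 1*1 + 1 = 2.
  i=3: a_3=1, p_3 = 1*5 + 3 = 8, q_3 = 1*2 + 1 = 3.
Check: 8^2 - 7*3^2 = 64 - 63 = 1, so (x, y) = (8, 3) solves the equation, and by the theorem it is the least positive solution.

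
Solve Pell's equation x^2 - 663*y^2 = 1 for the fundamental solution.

First expand sqrt(663) as a continued fraction. With x_i = (sqrt(663) + m_i)/d_i and (m_0, d_0) = (0, 1): a_0 = floor(sqrt(663)) = 25, since 25^2 = 625 <= 663 < 676 = 26^2.
Iterate m_{i+1} = d_i*a_i - m_i, d_{i+1} = (663 - m_{i+1}^2)/d_i, a_{i+1} = floor((a_0 + m_{i+1})/d_{i+1}):
  m_1 = 1*25 - 0 = 25, d_1 = (663 - 25^2)/1 = 38/1 = 38, a_1 = floor((25 + 25)/38) = 1.
  m_2 = 38*1 - 25 = 13, d_2 = (663 - 13^2)/38 = 494/38 = 13, a_2 = floor((25 + 13)/13) = 2.
  m_3 = 13*2 - 13 = 13, d_3 = (663 - 13^2)/13 = 494/13 = 38, a_3 = floor((25 + 13)/38) = 1.
  m_4 = 38*1 - 13 = 25, d_4 = (663 - 25^2)/38 = 38/38 = 1, a_4 = floor((25 + 25)/1) = 50.
  m_5 = 1*50 - 25 = 25, d_5 = (663 - 25^2)/1 = 38/1 = 38: (m_5, d_5) = (m_1, d_1) = (25, 38), so from here the quotients repeat a_1, ..., a_4; the period length is 4.
So sqrt(663) = [25; (1, 2, 1, 50)] with period length k = 4.
k is even, so the fundamental solution of x^2 - 663y^2 = 1 is (p_{k-1}, q_{k-1}) = (p_3, q_3); compute convergents through index 3.
Convergents (p_i = a_i*p_{i-1} + p_{i-2}, q_i = a_i*q_{i-1} + q_{i-2} with p_{-2}=0, p_{-1}=1, q_{-2}=1, q_{-1}=0):
  i=0: a_0=25, p_0 = 25*1 + 0 = 25, q_0 = 25*0 + 1 = 1.
  i=1: a_1=1, p_1 = 1*25 + 1 = 26, q_1 = 1*1 + 0 = 1.
  i=2: a_2=2, p_2 = 2*26 + 25 = 77, q_2 = 2*1 + 1 = 3.
  i=3: a_3=1, p_3 = 1*77 + 26 = 103, q_3 = 1*3 + 1 = 4.
Check: 103^2 - 663*4^2 = 10609 - 10608 = 1, so (x, y) = (103, 4) solves the equation, and by the theorem it is the least positive solution.

(x, y) = (103, 4)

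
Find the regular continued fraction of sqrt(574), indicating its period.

[23; (1, 22, 1, 46)]

Write x_i = (sqrt(574) + m_i)/d_i with (m_0, d_0) = (0, 1). a_0 = floor(sqrt(574)) = 23, since 23^2 = 529 <= 574 < 576 = 24^2.
Iterate m_{i+1} = d_i*a_i - m_i, d_{i+1} = (574 - m_{i+1}^2)/d_i, a_{i+1} = floor((a_0 + m_{i+1})/d_{i+1}):
  m_1 = 1*23 - 0 = 23, d_1 = (574 - 23^2)/1 = 45/1 = 45, a_1 = floor((23 + 23)/45) = 1.
  m_2 = 45*1 - 23 = 22, d_2 = (574 - 22^2)/45 = 90/45 = 2, a_2 = floor((23 + 22)/2) = 22.
  m_3 = 2*22 - 22 = 22, d_3 = (574 - 22^2)/2 = 90/2 = 45, a_3 = floor((23 + 22)/45) = 1.
  m_4 = 45*1 - 22 = 23, d_4 = (574 - 23^2)/45 = 45/45 = 1, a_4 = floor((23 + 23)/1) = 46.
  m_5 = 1*46 - 23 = 23, d_5 = (574 - 23^2)/1 = 45/1 = 45: (m_5, d_5) = (m_1, d_1) = (23, 45), so from here the quotients repeat a_1, ..., a_4; the period length is 4.
Hence the expansion of sqrt(574) is a_0 = 23 followed by the repeating block 1, 22, 1, 46 (period 4).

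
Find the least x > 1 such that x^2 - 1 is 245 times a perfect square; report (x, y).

(x, y) = (51841, 3312)

First expand sqrt(245) as a continued fraction. With x_i = (sqrt(245) + m_i)/d_i and (m_0, d_0) = (0, 1): a_0 = floor(sqrt(245)) = 15, since 15^2 = 225 <= 245 < 256 = 16^2.
Iterate m_{i+1} = d_i*a_i - m_i, d_{i+1} = (245 - m_{i+1}^2)/d_i, a_{i+1} = floor((a_0 + m_{i+1})/d_{i+1}):
  m_1 = 1*15 - 0 = 15, d_1 = (245 - 15^2)/1 = 20/1 = 20, a_1 = floor((15 + 15)/20) = 1.
  m_2 = 20*1 - 15 = 5, d_2 = (245 - 5^2)/20 = 220/20 = 11, a_2 = floor((15 + 5)/11) = 1.
  m_3 = 11*1 - 5 = 6, d_3 = (245 - 6^2)/11 = 209/11 = 19, a_3 = floor((15 + 6)/19) = 1.
  m_4 = 19*1 - 6 = 13, d_4 = (245 - 13^2)/19 = 76/19 = 4, a_4 = floor((15 + 13)/4) = 7.
  m_5 = 4*7 - 13 = 15, d_5 = (245 - 15^2)/4 = 20/4 = 5, a_5 = floor((15 + 15)/5) = 6.
  m_6 = 5*6 - 15 = 15, d_6 = (245 - 15^2)/5 = 20/5 = 4, a_6 = floor((15 + 15)/4) = 7.
  m_7 = 4*7 - 15 = 13, d_7 = (245 - 13^2)/4 = 76/4 = 19, a_7 = floor((15 + 13)/19) = 1.
  m_8 = 19*1 - 13 = 6, d_8 = (245 - 6^2)/19 = 209/19 = 11, a_8 = floor((15 + 6)/11) = 1.
  m_9 = 11*1 - 6 = 5, d_9 = (245 - 5^2)/11 = 220/11 = 20, a_9 = floor((15 + 5)/20) = 1.
  m_10 = 20*1 - 5 = 15, d_10 = (245 - 15^2)/20 = 20/20 = 1, a_10 = floor((15 + 15)/1) = 30.
  m_11 = 1*30 - 15 = 15, d_11 = (245 - 15^2)/1 = 20/1 = 20: (m_11, d_11) = (m_1, d_1) = (15, 20), so from here the quotients repeat a_1, ..., a_10; the period length is 10.
So sqrt(245) = [15; (1, 1, 1, 7, 6, 7, 1, 1, 1, 30)] with period length k = 10.
k is even, so the fundamental solution of x^2 - 245y^2 = 1 is (p_{k-1}, q_{k-1}) = (p_9, q_9); compute convergents through index 9.
Convergents (p_i = a_i*p_{i-1} + p_{i-2}, q_i = a_i*q_{i-1} + q_{i-2} with p_{-2}=0, p_{-1}=1, q_{-2}=1, q_{-1}=0):
  i=0: a_0=15, p_0 = 15*1 + 0 = 15, q_0 = 15*0 + 1 = 1.
  i=1: a_1=1, p_1 = 1*15 + 1 = 16, q_1 = 1*1 + 0 = 1.
  i=2: a_2=1, p_2 = 1*16 + 15 = 31, q_2 = 1*1 + 1 = 2.
  i=3: a_3=1, p_3 = 1*31 + 16 = 47, q_3 = 1*2 + 1 = 3.
  i=4: a_4=7, p_4 = 7*47 + 31 = 360, q_4 = 7*3 + 2 = 23.
  i=5: a_5=6, p_5 = 6*360 + 47 = 2207, q_5 = 6*23 + 3 = 141.
  i=6: a_6=7, p_6 = 7*2207 + 360 = 15809, q_6 = 7*141 + 23 = 1010.
  i=7: a_7=1, p_7 = 1*15809 + 2207 = 18016, q_7 = 1*1010 + 141 = 1151.
  i=8: a_8=1, p_8 = 1*18016 + 15809 = 33825, q_8 = 1*1151 + 1010 = 2161.
  i=9: a_9=1, p_9 = 1*33825 + 18016 = 51841, q_9 = 1*2161 + 1151 = 3312.
Check: 51841^2 - 245*3312^2 = 2687489281 - 2687489280 = 1, so (x, y) = (51841, 3312) solves the equation, and by the theorem it is the least positive solution.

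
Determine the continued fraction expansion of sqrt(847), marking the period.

Write x_i = (sqrt(847) + m_i)/d_i with (m_0, d_0) = (0, 1). a_0 = floor(sqrt(847)) = 29, since 29^2 = 841 <= 847 < 900 = 30^2.
Iterate m_{i+1} = d_i*a_i - m_i, d_{i+1} = (847 - m_{i+1}^2)/d_i, a_{i+1} = floor((a_0 + m_{i+1})/d_{i+1}):
  m_1 = 1*29 - 0 = 29, d_1 = (847 - 29^2)/1 = 6/1 = 6, a_1 = floor((29 + 29)/6) = 9.
  m_2 = 6*9 - 29 = 25, d_2 = (847 - 25^2)/6 = 222/6 = 37, a_2 = floor((29 + 25)/37) = 1.
  m_3 = 37*1 - 25 = 12, d_3 = (847 - 12^2)/37 = 703/37 = 19, a_3 = floor((29 + 12)/19) = 2.
  m_4 = 19*2 - 12 = 26, d_4 = (847 - 26^2)/19 = 171/19 = 9, a_4 = floor((29 + 26)/9) = 6.
  m_5 = 9*6 - 26 = 28, d_5 = (847 - 28^2)/9 = 63/9 = 7, a_5 = floor((29 + 28)/7) = 8.
  m_6 = 7*8 - 28 = 28, d_6 = (847 - 28^2)/7 = 63/7 = 9, a_6 = floor((29 + 28)/9) = 6.
  m_7 = 9*6 - 28 = 26, d_7 = (847 - 26^2)/9 = 171/9 = 19, a_7 = floor((29 + 26)/19) = 2.
  m_8 = 19*2 - 26 = 12, d_8 = (847 - 12^2)/19 = 703/19 = 37, a_8 = floor((29 + 12)/37) = 1.
  m_9 = 37*1 - 12 = 25, d_9 = (847 - 25^2)/37 = 222/37 = 6, a_9 = floor((29 + 25)/6) = 9.
  m_10 = 6*9 - 25 = 29, d_10 = (847 - 29^2)/6 = 6/6 = 1, a_10 = floor((29 + 29)/1) = 58.
  m_11 = 1*58 - 29 = 29, d_11 = (847 - 29^2)/1 = 6/1 = 6: (m_11, d_11) = (m_1, d_1) = (29, 6), so from here the quotients repeat a_1, ..., a_10; the period length is 10.
Hence the expansion of sqrt(847) is a_0 = 29 followed by the repeating block 9, 1, 2, 6, 8, 6, 2, 1, 9, 58 (period 10).

[29; (9, 1, 2, 6, 8, 6, 2, 1, 9, 58)]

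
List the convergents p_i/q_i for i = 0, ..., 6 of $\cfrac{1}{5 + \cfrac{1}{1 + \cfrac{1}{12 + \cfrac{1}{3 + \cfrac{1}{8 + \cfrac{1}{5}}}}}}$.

0/1, 1/5, 1/6, 13/77, 40/237, 333/1973, 1705/10102

Using the convergent recurrence p_i = a_i*p_{i-1} + p_{i-2}, q_i = a_i*q_{i-1} + q_{i-2} with p_{-2}=0, p_{-1}=1, q_{-2}=1, q_{-1}=0:
  i=0: a_0=0, p_0 = 0*1 + 0 = 0, q_0 = 0*0 + 1 = 1.
  i=1: a_1=5, p_1 = 5*0 + 1 = 1, q_1 = 5*1 + 0 = 5.
  i=2: a_2=1, p_2 = 1*1 + 0 = 1, q_2 = 1*5 + 1 = 6.
  i=3: a_3=12, p_3 = 12*1 + 1 = 13, q_3 = 12*6 + 5 = 77.
  i=4: a_4=3, p_4 = 3*13 + 1 = 40, q_4 = 3*77 + 6 = 237.
  i=5: a_5=8, p_5 = 8*40 + 13 = 333, q_5 = 8*237 + 77 = 1973.
  i=6: a_6=5, p_6 = 5*333 + 40 = 1705, q_6 = 5*1973 + 237 = 10102.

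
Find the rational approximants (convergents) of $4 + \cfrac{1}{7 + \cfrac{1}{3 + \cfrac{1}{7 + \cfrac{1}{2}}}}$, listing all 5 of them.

4/1, 29/7, 91/22, 666/161, 1423/344

Using the convergent recurrence p_i = a_i*p_{i-1} + p_{i-2}, q_i = a_i*q_{i-1} + q_{i-2} with p_{-2}=0, p_{-1}=1, q_{-2}=1, q_{-1}=0:
  i=0: a_0=4, p_0 = 4*1 + 0 = 4, q_0 = 4*0 + 1 = 1.
  i=1: a_1=7, p_1 = 7*4 + 1 = 29, q_1 = 7*1 + 0 = 7.
  i=2: a_2=3, p_2 = 3*29 + 4 = 91, q_2 = 3*7 + 1 = 22.
  i=3: a_3=7, p_3 = 7*91 + 29 = 666, q_3 = 7*22 + 7 = 161.
  i=4: a_4=2, p_4 = 2*666 + 91 = 1423, q_4 = 2*161 + 22 = 344.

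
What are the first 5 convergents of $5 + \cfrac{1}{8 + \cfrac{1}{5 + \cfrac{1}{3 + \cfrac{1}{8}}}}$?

Using the convergent recurrence p_i = a_i*p_{i-1} + p_{i-2}, q_i = a_i*q_{i-1} + q_{i-2} with p_{-2}=0, p_{-1}=1, q_{-2}=1, q_{-1}=0:
  i=0: a_0=5, p_0 = 5*1 + 0 = 5, q_0 = 5*0 + 1 = 1.
  i=1: a_1=8, p_1 = 8*5 + 1 = 41, q_1 = 8*1 + 0 = 8.
  i=2: a_2=5, p_2 = 5*41 + 5 = 210, q_2 = 5*8 + 1 = 41.
  i=3: a_3=3, p_3 = 3*210 + 41 = 671, q_3 = 3*41 + 8 = 131.
  i=4: a_4=8, p_4 = 8*671 + 210 = 5578, q_4 = 8*131 + 41 = 1089.

5/1, 41/8, 210/41, 671/131, 5578/1089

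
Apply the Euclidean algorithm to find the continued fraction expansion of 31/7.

Run the Euclidean algorithm on 31 and 7; the successive quotients are the partial quotients a_0, a_1, ... (each step inverts the fractional part left over by the previous one):
  31 = 4*7 + 3, so a_0 = 4.
  7 = 2*3 + 1, so a_1 = 2.
  3 = 3*1 + 0, so a_2 = 3.
The remainder reaches 0 after 3 divisions, so the expansion has 3 partial quotients, read off in order.

[4; 2, 3]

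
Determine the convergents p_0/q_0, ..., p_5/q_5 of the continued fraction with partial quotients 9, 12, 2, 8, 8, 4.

9/1, 109/12, 227/25, 1925/212, 15627/1721, 64433/7096

Using the convergent recurrence p_i = a_i*p_{i-1} + p_{i-2}, q_i = a_i*q_{i-1} + q_{i-2} with p_{-2}=0, p_{-1}=1, q_{-2}=1, q_{-1}=0:
  i=0: a_0=9, p_0 = 9*1 + 0 = 9, q_0 = 9*0 + 1 = 1.
  i=1: a_1=12, p_1 = 12*9 + 1 = 109, q_1 = 12*1 + 0 = 12.
  i=2: a_2=2, p_2 = 2*109 + 9 = 227, q_2 = 2*12 + 1 = 25.
  i=3: a_3=8, p_3 = 8*227 + 109 = 1925, q_3 = 8*25 + 12 = 212.
  i=4: a_4=8, p_4 = 8*1925 + 227 = 15627, q_4 = 8*212 + 25 = 1721.
  i=5: a_5=4, p_5 = 4*15627 + 1925 = 64433, q_5 = 4*1721 + 212 = 7096.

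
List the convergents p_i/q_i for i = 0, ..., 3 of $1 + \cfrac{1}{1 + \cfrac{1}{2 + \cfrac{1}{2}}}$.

Using the convergent recurrence p_i = a_i*p_{i-1} + p_{i-2}, q_i = a_i*q_{i-1} + q_{i-2} with p_{-2}=0, p_{-1}=1, q_{-2}=1, q_{-1}=0:
  i=0: a_0=1, p_0 = 1*1 + 0 = 1, q_0 = 1*0 + 1 = 1.
  i=1: a_1=1, p_1 = 1*1 + 1 = 2, q_1 = 1*1 + 0 = 1.
  i=2: a_2=2, p_2 = 2*2 + 1 = 5, q_2 = 2*1 + 1 = 3.
  i=3: a_3=2, p_3 = 2*5 + 2 = 12, q_3 = 2*3 + 1 = 7.

1/1, 2/1, 5/3, 12/7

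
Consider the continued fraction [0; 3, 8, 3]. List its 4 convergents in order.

Using the convergent recurrence p_i = a_i*p_{i-1} + p_{i-2}, q_i = a_i*q_{i-1} + q_{i-2} with p_{-2}=0, p_{-1}=1, q_{-2}=1, q_{-1}=0:
  i=0: a_0=0, p_0 = 0*1 + 0 = 0, q_0 = 0*0 + 1 = 1.
  i=1: a_1=3, p_1 = 3*0 + 1 = 1, q_1 = 3*1 + 0 = 3.
  i=2: a_2=8, p_2 = 8*1 + 0 = 8, q_2 = 8*3 + 1 = 25.
  i=3: a_3=3, p_3 = 3*8 + 1 = 25, q_3 = 3*25 + 3 = 78.

0/1, 1/3, 8/25, 25/78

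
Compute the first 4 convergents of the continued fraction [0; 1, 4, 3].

Using the convergent recurrence p_i = a_i*p_{i-1} + p_{i-2}, q_i = a_i*q_{i-1} + q_{i-2} with p_{-2}=0, p_{-1}=1, q_{-2}=1, q_{-1}=0:
  i=0: a_0=0, p_0 = 0*1 + 0 = 0, q_0 = 0*0 + 1 = 1.
  i=1: a_1=1, p_1 = 1*0 + 1 = 1, q_1 = 1*1 + 0 = 1.
  i=2: a_2=4, p_2 = 4*1 + 0 = 4, q_2 = 4*1 + 1 = 5.
  i=3: a_3=3, p_3 = 3*4 + 1 = 13, q_3 = 3*5 + 1 = 16.

0/1, 1/1, 4/5, 13/16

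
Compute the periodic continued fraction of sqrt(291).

Write x_i = (sqrt(291) + m_i)/d_i with (m_0, d_0) = (0, 1). a_0 = floor(sqrt(291)) = 17, since 17^2 = 289 <= 291 < 324 = 18^2.
Iterate m_{i+1} = d_i*a_i - m_i, d_{i+1} = (291 - m_{i+1}^2)/d_i, a_{i+1} = floor((a_0 + m_{i+1})/d_{i+1}):
  m_1 = 1*17 - 0 = 17, d_1 = (291 - 17^2)/1 = 2/1 = 2, a_1 = floor((17 + 17)/2) = 17.
  m_2 = 2*17 - 17 = 17, d_2 = (291 - 17^2)/2 = 2/2 = 1, a_2 = floor((17 + 17)/1) = 34.
  m_3 = 1*34 - 17 = 17, d_3 = (291 - 17^2)/1 = 2/1 = 2: (m_3, d_3) = (m_1, d_1) = (17, 2), so from here the quotients repeat a_1, a_2; the period length is 2.
Hence the expansion of sqrt(291) is a_0 = 17 followed by the repeating block 17, 34 (period 2).

[17; (17, 34)]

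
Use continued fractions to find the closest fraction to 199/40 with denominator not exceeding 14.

Expand x = 199/40 as a continued fraction with the Euclidean algorithm:
  199 = 4*40 + 39, so a_0 = 4.
  40 = 1*39 + 1, so a_1 = 1.
  39 = 39*1 + 0, so a_2 = 39.
so x = [4; 1, 39].
Convergents (p_i = a_i*p_{i-1} + p_{i-2}, q_i = a_i*q_{i-1} + q_{i-2} with p_{-2}=0, p_{-1}=1, q_{-2}=1, q_{-1}=0), until the denominator exceeds 14:
  i=0: a_0=4, p_0 = 4*1 + 0 = 4, q_0 = 4*0 + 1 = 1.
  i=1: a_1=1, p_1 = 1*4 + 1 = 5, q_1 = 1*1 + 0 = 1.
  i=2: a_2=39, p_2 = 39*5 + 4 = 199, q_2 = 39*1 + 1 = 40.
q_2 = 40 > 14, so the last convergent with denominator <= 14 is p_1/q_1 = 5/1.
The closest fraction with denominator <= 14 is either p_1/q_1 or the intermediate fraction (k*p_1 + p_0)/(k*q_1 + q_0) with the largest k >= 1 whose denominator stays <= 14; these approach x as k grows, and every other convergent or intermediate fraction in range is farther away.
Largest k: floor((14 - q_0)/q_1) = floor((14 - 1)/1) = 13.
That gives (13*5 + 4)/(13*1 + 1) = 69/14.
Compare the errors: |x - 5/1| = |199*1 - 5*40|/(40*1) = 1/40, and |x - 69/14| = |199*14 - 69*40|/(40*14) = 26/560.
Cross-multiplying, 1*560 = 560 < 1040 = 26*40, so 1/40 is smaller: the convergent 5/1 is closer to x than 69/14.

5/1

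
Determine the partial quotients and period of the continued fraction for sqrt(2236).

Write x_i = (sqrt(2236) + m_i)/d_i with (m_0, d_0) = (0, 1). a_0 = floor(sqrt(2236)) = 47, since 47^2 = 2209 <= 2236 < 2304 = 48^2.
Iterate m_{i+1} = d_i*a_i - m_i, d_{i+1} = (2236 - m_{i+1}^2)/d_i, a_{i+1} = floor((a_0 + m_{i+1})/d_{i+1}):
  m_1 = 1*47 - 0 = 47, d_1 = (2236 - 47^2)/1 = 27/1 = 27, a_1 = floor((47 + 47)/27) = 3.
  m_2 = 27*3 - 47 = 34, d_2 = (2236 - 34^2)/27 = 1080/27 = 40, a_2 = floor((47 + 34)/40) = 2.
  m_3 = 40*2 - 34 = 46, d_3 = (2236 - 46^2)/40 = 120/40 = 3, a_3 = floor((47 + 46)/3) = 31.
  m_4 = 3*31 - 46 = 47, d_4 = (2236 - 47^2)/3 = 27/3 = 9, a_4 = floor((47 + 47)/9) = 10.
  m_5 = 9*10 - 47 = 43, d_5 = (2236 - 43^2)/9 = 387/9 = 43, a_5 = floor((47 + 43)/43) = 2.
  m_6 = 43*2 - 43 = 43, d_6 = (2236 - 43^2)/43 = 387/43 = 9, a_6 = floor((47 + 43)/9) = 10.
  m_7 = 9*10 - 43 = 47, d_7 = (2236 - 47^2)/9 = 27/9 = 3, a_7 = floor((47 + 47)/3) = 31.
  m_8 = 3*31 - 47 = 46, d_8 = (2236 - 46^2)/3 = 120/3 = 40, a_8 = floor((47 + 46)/40) = 2.
  m_9 = 40*2 - 46 = 34, d_9 = (2236 - 34^2)/40 = 1080/40 = 27, a_9 = floor((47 + 34)/27) = 3.
  m_10 = 27*3 - 34 = 47, d_10 = (2236 - 47^2)/27 = 27/27 = 1, a_10 = floor((47 + 47)/1) = 94.
  m_11 = 1*94 - 47 = 47, d_11 = (2236 - 47^2)/1 = 27/1 = 27: (m_11, d_11) = (m_1, d_1) = (47, 27), so from here the quotients repeat a_1, ..., a_10; the period length is 10.
Hence the expansion of sqrt(2236) is a_0 = 47 followed by the repeating block 3, 2, 31, 10, 2, 10, 31, 2, 3, 94 (period 10).

[47; (3, 2, 31, 10, 2, 10, 31, 2, 3, 94)]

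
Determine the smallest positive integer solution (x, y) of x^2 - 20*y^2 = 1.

(x, y) = (9, 2)

First expand sqrt(20) as a continued fraction. With x_i = (sqrt(20) + m_i)/d_i and (m_0, d_0) = (0, 1): a_0 = floor(sqrt(20)) = 4, since 4^2 = 16 <= 20 < 25 = 5^2.
Iterate m_{i+1} = d_i*a_i - m_i, d_{i+1} = (20 - m_{i+1}^2)/d_i, a_{i+1} = floor((a_0 + m_{i+1})/d_{i+1}):
  m_1 = 1*4 - 0 = 4, d_1 = (20 - 4^2)/1 = 4/1 = 4, a_1 = floor((4 + 4)/4) = 2.
  m_2 = 4*2 - 4 = 4, d_2 = (20 - 4^2)/4 = 4/4 = 1, a_2 = floor((4 + 4)/1) = 8.
  m_3 = 1*8 - 4 = 4, d_3 = (20 - 4^2)/1 = 4/1 = 4: (m_3, d_3) = (m_1, d_1) = (4, 4), so from here the quotients repeat a_1, a_2; the period length is 2.
So sqrt(20) = [4; (2, 8)] with period length k = 2.
k is even, so the fundamental solution of x^2 - 20y^2 = 1 is (p_{k-1}, q_{k-1}) = (p_1, q_1); compute convergents through index 1.
Convergents (p_i = a_i*p_{i-1} + p_{i-2}, q_i = a_i*q_{i-1} + q_{i-2} with p_{-2}=0, p_{-1}=1, q_{-2}=1, q_{-1}=0):
  i=0: a_0=4, p_0 = 4*1 + 0 = 4, q_0 = 4*0 + 1 = 1.
  i=1: a_1=2, p_1 = 2*4 + 1 = 9, q_1 = 2*1 + 0 = 2.
Check: 9^2 - 20*2^2 = 81 - 80 = 1, so (x, y) = (9, 2) solves the equation, and by the theorem it is the least positive solution.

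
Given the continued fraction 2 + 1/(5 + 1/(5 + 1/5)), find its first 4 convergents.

2/1, 11/5, 57/26, 296/135

Using the convergent recurrence p_i = a_i*p_{i-1} + p_{i-2}, q_i = a_i*q_{i-1} + q_{i-2} with p_{-2}=0, p_{-1}=1, q_{-2}=1, q_{-1}=0:
  i=0: a_0=2, p_0 = 2*1 + 0 = 2, q_0 = 2*0 + 1 = 1.
  i=1: a_1=5, p_1 = 5*2 + 1 = 11, q_1 = 5*1 + 0 = 5.
  i=2: a_2=5, p_2 = 5*11 + 2 = 57, q_2 = 5*5 + 1 = 26.
  i=3: a_3=5, p_3 = 5*57 + 11 = 296, q_3 = 5*26 + 5 = 135.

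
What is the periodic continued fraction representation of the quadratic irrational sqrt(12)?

Write x_i = (sqrt(12) + m_i)/d_i with (m_0, d_0) = (0, 1). a_0 = floor(sqrt(12)) = 3, since 3^2 = 9 <= 12 < 16 = 4^2.
Iterate m_{i+1} = d_i*a_i - m_i, d_{i+1} = (12 - m_{i+1}^2)/d_i, a_{i+1} = floor((a_0 + m_{i+1})/d_{i+1}):
  m_1 = 1*3 - 0 = 3, d_1 = (12 - 3^2)/1 = 3/1 = 3, a_1 = floor((3 + 3)/3) = 2.
  m_2 = 3*2 - 3 = 3, d_2 = (12 - 3^2)/3 = 3/3 = 1, a_2 = floor((3 + 3)/1) = 6.
  m_3 = 1*6 - 3 = 3, d_3 = (12 - 3^2)/1 = 3/1 = 3: (m_3, d_3) = (m_1, d_1) = (3, 3), so from here the quotients repeat a_1, a_2; the period length is 2.
Hence the expansion of sqrt(12) is a_0 = 3 followed by the repeating block 2, 6 (period 2).

[3; (2, 6)]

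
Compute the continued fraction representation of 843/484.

[1; 1, 2, 1, 6, 1, 4, 3]

Run the Euclidean algorithm on 843 and 484; the successive quotients are the partial quotients a_0, a_1, ... (each step inverts the fractional part left over by the previous one):
  843 = 1*484 + 359, so a_0 = 1.
  484 = 1*359 + 125, so a_1 = 1.
  359 = 2*125 + 109, so a_2 = 2.
  125 = 1*109 + 16, so a_3 = 1.
  109 = 6*16 + 13, so a_4 = 6.
  16 = 1*13 + 3, so a_5 = 1.
  13 = 4*3 + 1, so a_6 = 4.
  3 = 3*1 + 0, so a_7 = 3.
The remainder reaches 0 after 8 divisions, so the expansion has 8 partial quotients, read off in order.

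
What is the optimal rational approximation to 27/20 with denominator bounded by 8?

Expand x = 27/20 as a continued fraction with the Euclidean algorithm:
  27 = 1*20 + 7, so a_0 = 1.
  20 = 2*7 + 6, so a_1 = 2.
  7 = 1*6 + 1, so a_2 = 1.
  6 = 6*1 + 0, so a_3 = 6.
so x = [1; 2, 1, 6].
Convergents (p_i = a_i*p_{i-1} + p_{i-2}, q_i = a_i*q_{i-1} + q_{i-2} with p_{-2}=0, p_{-1}=1, q_{-2}=1, q_{-1}=0), until the denominator exceeds 8:
  i=0: a_0=1, p_0 = 1*1 + 0 = 1, q_0 = 1*0 + 1 = 1.
  i=1: a_1=2, p_1 = 2*1 + 1 = 3, q_1 = 2*1 + 0 = 2.
  i=2: a_2=1, p_2 = 1*3 + 1 = 4, q_2 = 1*2 + 1 = 3.
  i=3: a_3=6, p_3 = 6*4 + 3 = 27, q_3 = 6*3 + 2 = 20.
q_3 = 20 > 8, so the last convergent with denominator <= 8 is p_2/q_2 = 4/3.
The closest fraction with denominator <= 8 is either p_2/q_2 or the intermediate fraction (k*p_2 + p_1)/(k*q_2 + q_1) with the largest k >= 1 whose denominator stays <= 8; these approach x as k grows, and every other convergent or intermediate fraction in range is farther away.
Largest k: floor((8 - q_1)/q_2) = floor((8 - 2)/3) = 2.
That gives (2*4 + 3)/(2*3 + 2) = 11/8.
Compare the errors: |x - 4/3| = |27*3 - 4*20|/(20*3) = 1/60, and |x - 11/8| = |27*8 - 11*20|/(20*8) = 4/160.
Cross-multiplying, 1*160 = 160 < 240 = 4*60, so 1/60 is smaller: the convergent 4/3 is closer to x than 11/8.

4/3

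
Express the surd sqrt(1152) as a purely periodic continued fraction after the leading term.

[33; (1, 15, 1, 66)]

Write x_i = (sqrt(1152) + m_i)/d_i with (m_0, d_0) = (0, 1). a_0 = floor(sqrt(1152)) = 33, since 33^2 = 1089 <= 1152 < 1156 = 34^2.
Iterate m_{i+1} = d_i*a_i - m_i, d_{i+1} = (1152 - m_{i+1}^2)/d_i, a_{i+1} = floor((a_0 + m_{i+1})/d_{i+1}):
  m_1 = 1*33 - 0 = 33, d_1 = (1152 - 33^2)/1 = 63/1 = 63, a_1 = floor((33 + 33)/63) = 1.
  m_2 = 63*1 - 33 = 30, d_2 = (1152 - 30^2)/63 = 252/63 = 4, a_2 = floor((33 + 30)/4) = 15.
  m_3 = 4*15 - 30 = 30, d_3 = (1152 - 30^2)/4 = 252/4 = 63, a_3 = floor((33 + 30)/63) = 1.
  m_4 = 63*1 - 30 = 33, d_4 = (1152 - 33^2)/63 = 63/63 = 1, a_4 = floor((33 + 33)/1) = 66.
  m_5 = 1*66 - 33 = 33, d_5 = (1152 - 33^2)/1 = 63/1 = 63: (m_5, d_5) = (m_1, d_1) = (33, 63), so from here the quotients repeat a_1, ..., a_4; the period length is 4.
Hence the expansion of sqrt(1152) is a_0 = 33 followed by the repeating block 1, 15, 1, 66 (period 4).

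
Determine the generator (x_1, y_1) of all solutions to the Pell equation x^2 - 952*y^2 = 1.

First expand sqrt(952) as a continued fraction. With x_i = (sqrt(952) + m_i)/d_i and (m_0, d_0) = (0, 1): a_0 = floor(sqrt(952)) = 30, since 30^2 = 900 <= 952 < 961 = 31^2.
Iterate m_{i+1} = d_i*a_i - m_i, d_{i+1} = (952 - m_{i+1}^2)/d_i, a_{i+1} = floor((a_0 + m_{i+1})/d_{i+1}):
  m_1 = 1*30 - 0 = 30, d_1 = (952 - 30^2)/1 = 52/1 = 52, a_1 = floor((30 + 30)/52) = 1.
  m_2 = 52*1 - 30 = 22, d_2 = (952 - 22^2)/52 = 468/52 = 9, a_2 = floor((30 + 22)/9) = 5.
  m_3 = 9*5 - 22 = 23, d_3 = (952 - 23^2)/9 = 423/9 = 47, a_3 = floor((30 + 23)/47) = 1.
  m_4 = 47*1 - 23 = 24, d_4 = (952 - 24^2)/47 = 376/47 = 8, a_4 = floor((30 + 24)/8) = 6.
  m_5 = 8*6 - 24 = 24, d_5 = (952 - 24^2)/8 = 376/8 = 47, a_5 = floor((30 + 24)/47) = 1.
  m_6 = 47*1 - 24 = 23, d_6 = (952 - 23^2)/47 = 423/47 = 9, a_6 = floor((30 + 23)/9) = 5.
  m_7 = 9*5 - 23 = 22, d_7 = (952 - 22^2)/9 = 468/9 = 52, a_7 = floor((30 + 22)/52) = 1.
  m_8 = 52*1 - 22 = 30, d_8 = (952 - 30^2)/52 = 52/52 = 1, a_8 = floor((30 + 30)/1) = 60.
  m_9 = 1*60 - 30 = 30, d_9 = (952 - 30^2)/1 = 52/1 = 52: (m_9, d_9) = (m_1, d_1) = (30, 52), so from here the quotients repeat a_1, ..., a_8; the period length is 8.
So sqrt(952) = [30; (1, 5, 1, 6, 1, 5, 1, 60)] with period length k = 8.
k is even, so the fundamental solution of x^2 - 952y^2 = 1 is (p_{k-1}, q_{k-1}) = (p_7, q_7); compute convergents through index 7.
Convergents (p_i = a_i*p_{i-1} + p_{i-2}, q_i = a_i*q_{i-1} + q_{i-2} with p_{-2}=0, p_{-1}=1, q_{-2}=1, q_{-1}=0):
  i=0: a_0=30, p_0 = 30*1 + 0 = 30, q_0 = 30*0 + 1 = 1.
  i=1: a_1=1, p_1 = 1*30 + 1 = 31, q_1 = 1*1 + 0 = 1.
  i=2: a_2=5, p_2 = 5*31 + 30 = 185, q_2 = 5*1 + 1 = 6.
  i=3: a_3=1, p_3 = 1*185 + 31 = 216, q_3 = 1*6 + 1 = 7.
  i=4: a_4=6, p_4 = 6*216 + 185 = 1481, q_4 = 6*7 + 6 = 48.
  i=5: a_5=1, p_5 = 1*1481 + 216 = 1697, q_5 = 1*48 + 7 = 55.
  i=6: a_6=5, p_6 = 5*1697 + 1481 = 9966, q_6 = 5*55 + 48 = 323.
  i=7: a_7=1, p_7 = 1*9966 + 1697 = 11663, q_7 = 1*323 + 55 = 378.
Check: 11663^2 - 952*378^2 = 136025569 - 136025568 = 1, so (x, y) = (11663, 378) solves the equation, and by the theorem it is the least positive solution.

(x, y) = (11663, 378)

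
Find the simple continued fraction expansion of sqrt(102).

[10; (10, 20)]

Write x_i = (sqrt(102) + m_i)/d_i with (m_0, d_0) = (0, 1). a_0 = floor(sqrt(102)) = 10, since 10^2 = 100 <= 102 < 121 = 11^2.
Iterate m_{i+1} = d_i*a_i - m_i, d_{i+1} = (102 - m_{i+1}^2)/d_i, a_{i+1} = floor((a_0 + m_{i+1})/d_{i+1}):
  m_1 = 1*10 - 0 = 10, d_1 = (102 - 10^2)/1 = 2/1 = 2, a_1 = floor((10 + 10)/2) = 10.
  m_2 = 2*10 - 10 = 10, d_2 = (102 - 10^2)/2 = 2/2 = 1, a_2 = floor((10 + 10)/1) = 20.
  m_3 = 1*20 - 10 = 10, d_3 = (102 - 10^2)/1 = 2/1 = 2: (m_3, d_3) = (m_1, d_1) = (10, 2), so from here the quotients repeat a_1, a_2; the period length is 2.
Hence the expansion of sqrt(102) is a_0 = 10 followed by the repeating block 10, 20 (period 2).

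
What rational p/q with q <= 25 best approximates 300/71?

Expand x = 300/71 as a continued fraction with the Euclidean algorithm:
  300 = 4*71 + 16, so a_0 = 4.
  71 = 4*16 + 7, so a_1 = 4.
  16 = 2*7 + 2, so a_2 = 2.
  7 = 3*2 + 1, so a_3 = 3.
  2 = 2*1 + 0, so a_4 = 2.
so x = [4; 4, 2, 3, 2].
Convergents (p_i = a_i*p_{i-1} + p_{i-2}, q_i = a_i*q_{i-1} + q_{i-2} with p_{-2}=0, p_{-1}=1, q_{-2}=1, q_{-1}=0), until the denominator exceeds 25:
  i=0: a_0=4, p_0 = 4*1 + 0 = 4, q_0 = 4*0 + 1 = 1.
  i=1: a_1=4, p_1 = 4*4 + 1 = 17, q_1 = 4*1 + 0 = 4.
  i=2: a_2=2, p_2 = 2*17 + 4 = 38, q_2 = 2*4 + 1 = 9.
  i=3: a_3=3, p_3 = 3*38 + 17 = 131, q_3 = 3*9 + 4 = 31.
q_3 = 31 > 25, so the last convergent with denominator <= 25 is p_2/q_2 = 38/9.
The closest fraction with denominator <= 25 is either p_2/q_2 or the intermediate fraction (k*p_2 + p_1)/(k*q_2 + q_1) with the largest k >= 1 whose denominator stays <= 25; these approach x as k grows, and every other convergent or intermediate fraction in range is farther away.
Largest k: floor((25 - q_1)/q_2) = floor((25 - 4)/9) = 2.
That gives (2*38 + 17)/(2*9 + 4) = 93/22.
Compare the errors: |x - 38/9| = |300*9 - 38*71|/(71*9) = 2/639, and |x - 93/22| = |300*22 - 93*71|/(71*22) = 3/1562.
Cross-multiplying, 3*639 = 1917 < 3124 = 2*1562, so 3/1562 is smaller: the intermediate fraction 93/22 is closer to x than 38/9.

93/22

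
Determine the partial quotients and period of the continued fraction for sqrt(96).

[9; (1, 3, 1, 18)]

Write x_i = (sqrt(96) + m_i)/d_i with (m_0, d_0) = (0, 1). a_0 = floor(sqrt(96)) = 9, since 9^2 = 81 <= 96 < 100 = 10^2.
Iterate m_{i+1} = d_i*a_i - m_i, d_{i+1} = (96 - m_{i+1}^2)/d_i, a_{i+1} = floor((a_0 + m_{i+1})/d_{i+1}):
  m_1 = 1*9 - 0 = 9, d_1 = (96 - 9^2)/1 = 15/1 = 15, a_1 = floor((9 + 9)/15) = 1.
  m_2 = 15*1 - 9 = 6, d_2 = (96 - 6^2)/15 = 60/15 = 4, a_2 = floor((9 + 6)/4) = 3.
  m_3 = 4*3 - 6 = 6, d_3 = (96 - 6^2)/4 = 60/4 = 15, a_3 = floor((9 + 6)/15) = 1.
  m_4 = 15*1 - 6 = 9, d_4 = (96 - 9^2)/15 = 15/15 = 1, a_4 = floor((9 + 9)/1) = 18.
  m_5 = 1*18 - 9 = 9, d_5 = (96 - 9^2)/1 = 15/1 = 15: (m_5, d_5) = (m_1, d_1) = (9, 15), so from here the quotients repeat a_1, ..., a_4; the period length is 4.
Hence the expansion of sqrt(96) is a_0 = 9 followed by the repeating block 1, 3, 1, 18 (period 4).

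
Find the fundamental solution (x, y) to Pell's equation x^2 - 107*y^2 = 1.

(x, y) = (962, 93)

First expand sqrt(107) as a continued fraction. With x_i = (sqrt(107) + m_i)/d_i and (m_0, d_0) = (0, 1): a_0 = floor(sqrt(107)) = 10, since 10^2 = 100 <= 107 < 121 = 11^2.
Iterate m_{i+1} = d_i*a_i - m_i, d_{i+1} = (107 - m_{i+1}^2)/d_i, a_{i+1} = floor((a_0 + m_{i+1})/d_{i+1}):
  m_1 = 1*10 - 0 = 10, d_1 = (107 - 10^2)/1 = 7/1 = 7, a_1 = floor((10 + 10)/7) = 2.
  m_2 = 7*2 - 10 = 4, d_2 = (107 - 4^2)/7 = 91/7 = 13, a_2 = floor((10 + 4)/13) = 1.
  m_3 = 13*1 - 4 = 9, d_3 = (107 - 9^2)/13 = 26/13 = 2, a_3 = floor((10 + 9)/2) = 9.
  m_4 = 2*9 - 9 = 9, d_4 = (107 - 9^2)/2 = 26/2 = 13, a_4 = floor((10 + 9)/13) = 1.
  m_5 = 13*1 - 9 = 4, d_5 = (107 - 4^2)/13 = 91/13 = 7, a_5 = floor((10 + 4)/7) = 2.
  m_6 = 7*2 - 4 = 10, d_6 = (107 - 10^2)/7 = 7/7 = 1, a_6 = floor((10 + 10)/1) = 20.
  m_7 = 1*20 - 10 = 10, d_7 = (107 - 10^2)/1 = 7/1 = 7: (m_7, d_7) = (m_1, d_1) = (10, 7), so from here the quotients repeat a_1, ..., a_6; the period length is 6.
So sqrt(107) = [10; (2, 1, 9, 1, 2, 20)] with period length k = 6.
k is even, so the fundamental solution of x^2 - 107y^2 = 1 is (p_{k-1}, q_{k-1}) = (p_5, q_5); compute convergents through index 5.
Convergents (p_i = a_i*p_{i-1} + p_{i-2}, q_i = a_i*q_{i-1} + q_{i-2} with p_{-2}=0, p_{-1}=1, q_{-2}=1, q_{-1}=0):
  i=0: a_0=10, p_0 = 10*1 + 0 = 10, q_0 = 10*0 + 1 = 1.
  i=1: a_1=2, p_1 = 2*10 + 1 = 21, q_1 = 2*1 + 0 = 2.
  i=2: a_2=1, p_2 = 1*21 + 10 = 31, q_2 = 1*2 + 1 = 3.
  i=3: a_3=9, p_3 = 9*31 + 21 = 300, q_3 = 9*3 + 2 = 29.
  i=4: a_4=1, p_4 = 1*300 + 31 = 331, q_4 = 1*29 + 3 = 32.
  i=5: a_5=2, p_5 = 2*331 + 300 = 962, q_5 = 2*32 + 29 = 93.
Check: 962^2 - 107*93^2 = 925444 - 925443 = 1, so (x, y) = (962, 93) solves the equation, and by the theorem it is the least positive solution.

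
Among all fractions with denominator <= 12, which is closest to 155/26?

Expand x = 155/26 as a continued fraction with the Euclidean algorithm:
  155 = 5*26 + 25, so a_0 = 5.
  26 = 1*25 + 1, so a_1 = 1.
  25 = 25*1 + 0, so a_2 = 25.
so x = [5; 1, 25].
Convergents (p_i = a_i*p_{i-1} + p_{i-2}, q_i = a_i*q_{i-1} + q_{i-2} with p_{-2}=0, p_{-1}=1, q_{-2}=1, q_{-1}=0), until the denominator exceeds 12:
  i=0: a_0=5, p_0 = 5*1 + 0 = 5, q_0 = 5*0 + 1 = 1.
  i=1: a_1=1, p_1 = 1*5 + 1 = 6, q_1 = 1*1 + 0 = 1.
  i=2: a_2=25, p_2 = 25*6 + 5 = 155, q_2 = 25*1 + 1 = 26.
q_2 = 26 > 12, so the last convergent with denominator <= 12 is p_1/q_1 = 6/1.
The closest fraction with denominator <= 12 is either p_1/q_1 or the intermediate fraction (k*p_1 + p_0)/(k*q_1 + q_0) with the largest k >= 1 whose denominator stays <= 12; these approach x as k grows, and every other convergent or intermediate fraction in range is farther away.
Largest k: floor((12 - q_0)/q_1) = floor((12 - 1)/1) = 11.
That gives (11*6 + 5)/(11*1 + 1) = 71/12.
Compare the errors: |x - 6/1| = |155*1 - 6*26|/(26*1) = 1/26, and |x - 71/12| = |155*12 - 71*26|/(26*12) = 14/312.
Cross-multiplying, 1*312 = 312 < 364 = 14*26, so 1/26 is smaller: the convergent 6/1 is closer to x than 71/12.

6/1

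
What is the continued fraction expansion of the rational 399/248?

[1; 1, 1, 1, 1, 3, 1, 10]

Run the Euclidean algorithm on 399 and 248; the successive quotients are the partial quotients a_0, a_1, ... (each step inverts the fractional part left over by the previous one):
  399 = 1*248 + 151, so a_0 = 1.
  248 = 1*151 + 97, so a_1 = 1.
  151 = 1*97 + 54, so a_2 = 1.
  97 = 1*54 + 43, so a_3 = 1.
  54 = 1*43 + 11, so a_4 = 1.
  43 = 3*11 + 10, so a_5 = 3.
  11 = 1*10 + 1, so a_6 = 1.
  10 = 10*1 + 0, so a_7 = 10.
The remainder reaches 0 after 8 divisions, so the expansion has 8 partial quotients, read off in order.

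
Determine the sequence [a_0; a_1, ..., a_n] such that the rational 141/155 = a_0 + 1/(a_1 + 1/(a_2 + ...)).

Run the Euclidean algorithm on 141 and 155; the successive quotients are the partial quotients a_0, a_1, ... (each step inverts the fractional part left over by the previous one):
  141 = 0*155 + 141, so a_0 = 0.
  155 = 1*141 + 14, so a_1 = 1.
  141 = 10*14 + 1, so a_2 = 10.
  14 = 14*1 + 0, so a_3 = 14.
The remainder reaches 0 after 4 divisions, so the expansion has 4 partial quotients, read off in order.

[0; 1, 10, 14]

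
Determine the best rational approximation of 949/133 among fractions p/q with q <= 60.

264/37

Expand x = 949/133 as a continued fraction with the Euclidean algorithm:
  949 = 7*133 + 18, so a_0 = 7.
  133 = 7*18 + 7, so a_1 = 7.
  18 = 2*7 + 4, so a_2 = 2.
  7 = 1*4 + 3, so a_3 = 1.
  4 = 1*3 + 1, so a_4 = 1.
  3 = 3*1 + 0, so a_5 = 3.
so x = [7; 7, 2, 1, 1, 3].
Convergents (p_i = a_i*p_{i-1} + p_{i-2}, q_i = a_i*q_{i-1} + q_{i-2} with p_{-2}=0, p_{-1}=1, q_{-2}=1, q_{-1}=0), until the denominator exceeds 60:
  i=0: a_0=7, p_0 = 7*1 + 0 = 7, q_0 = 7*0 + 1 = 1.
  i=1: a_1=7, p_1 = 7*7 + 1 = 50, q_1 = 7*1 + 0 = 7.
  i=2: a_2=2, p_2 = 2*50 + 7 = 107, q_2 = 2*7 + 1 = 15.
  i=3: a_3=1, p_3 = 1*107 + 50 = 157, q_3 = 1*15 + 7 = 22.
  i=4: a_4=1, p_4 = 1*157 + 107 = 264, q_4 = 1*22 + 15 = 37.
  i=5: a_5=3, p_5 = 3*264 + 157 = 949, q_5 = 3*37 + 22 = 133.
q_5 = 133 > 60, so the last convergent with denominator <= 60 is p_4/q_4 = 264/37.
The closest fraction with denominator <= 60 is either p_4/q_4 or the intermediate fraction (k*p_4 + p_3)/(k*q_4 + q_3) with the largest k >= 1 whose denominator stays <= 60; these approach x as k grows, and every other convergent or intermediate fraction in range is farther away.
Largest k: floor((60 - q_3)/q_4) = floor((60 - 22)/37) = 1.
That gives (1*264 + 157)/(1*37 + 22) = 421/59.
Compare the errors: |x - 264/37| = |949*37 - 264*133|/(133*37) = 1/4921, and |x - 421/59| = |949*59 - 421*133|/(133*59) = 2/7847.
Cross-multiplying, 1*7847 = 7847 < 9842 = 2*4921, so 1/4921 is smaller: the convergent 264/37 is closer to x than 421/59.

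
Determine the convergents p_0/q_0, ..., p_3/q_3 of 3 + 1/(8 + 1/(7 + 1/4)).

3/1, 25/8, 178/57, 737/236

Using the convergent recurrence p_i = a_i*p_{i-1} + p_{i-2}, q_i = a_i*q_{i-1} + q_{i-2} with p_{-2}=0, p_{-1}=1, q_{-2}=1, q_{-1}=0:
  i=0: a_0=3, p_0 = 3*1 + 0 = 3, q_0 = 3*0 + 1 = 1.
  i=1: a_1=8, p_1 = 8*3 + 1 = 25, q_1 = 8*1 + 0 = 8.
  i=2: a_2=7, p_2 = 7*25 + 3 = 178, q_2 = 7*8 + 1 = 57.
  i=3: a_3=4, p_3 = 4*178 + 25 = 737, q_3 = 4*57 + 8 = 236.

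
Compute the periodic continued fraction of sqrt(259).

Write x_i = (sqrt(259) + m_i)/d_i with (m_0, d_0) = (0, 1). a_0 = floor(sqrt(259)) = 16, since 16^2 = 256 <= 259 < 289 = 17^2.
Iterate m_{i+1} = d_i*a_i - m_i, d_{i+1} = (259 - m_{i+1}^2)/d_i, a_{i+1} = floor((a_0 + m_{i+1})/d_{i+1}):
  m_1 = 1*16 - 0 = 16, d_1 = (259 - 16^2)/1 = 3/1 = 3, a_1 = floor((16 + 16)/3) = 10.
  m_2 = 3*10 - 16 = 14, d_2 = (259 - 14^2)/3 = 63/3 = 21, a_2 = floor((16 + 14)/21) = 1.
  m_3 = 21*1 - 14 = 7, d_3 = (259 - 7^2)/21 = 210/21 = 10, a_3 = floor((16 + 7)/10) = 2.
  m_4 = 10*2 - 7 = 13, d_4 = (259 - 13^2)/10 = 90/10 = 9, a_4 = floor((16 + 13)/9) = 3.
  m_5 = 9*3 - 13 = 14, d_5 = (259 - 14^2)/9 = 63/9 = 7, a_5 = floor((16 + 14)/7) = 4.
  m_6 = 7*4 - 14 = 14, d_6 = (259 - 14^2)/7 = 63/7 = 9, a_6 = floor((16 + 14)/9) = 3.
  m_7 = 9*3 - 14 = 13, d_7 = (259 - 13^2)/9 = 90/9 = 10, a_7 = floor((16 + 13)/10) = 2.
  m_8 = 10*2 - 13 = 7, d_8 = (259 - 7^2)/10 = 210/10 = 21, a_8 = floor((16 + 7)/21) = 1.
  m_9 = 21*1 - 7 = 14, d_9 = (259 - 14^2)/21 = 63/21 = 3, a_9 = floor((16 + 14)/3) = 10.
  m_10 = 3*10 - 14 = 16, d_10 = (259 - 16^2)/3 = 3/3 = 1, a_10 = floor((16 + 16)/1) = 32.
  m_11 = 1*32 - 16 = 16, d_11 = (259 - 16^2)/1 = 3/1 = 3: (m_11, d_11) = (m_1, d_1) = (16, 3), so from here the quotients repeat a_1, ..., a_10; the period length is 10.
Hence the expansion of sqrt(259) is a_0 = 16 followed by the repeating block 10, 1, 2, 3, 4, 3, 2, 1, 10, 32 (period 10).

[16; (10, 1, 2, 3, 4, 3, 2, 1, 10, 32)]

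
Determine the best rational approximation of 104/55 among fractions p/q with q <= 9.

Expand x = 104/55 as a continued fraction with the Euclidean algorithm:
  104 = 1*55 + 49, so a_0 = 1.
  55 = 1*49 + 6, so a_1 = 1.
  49 = 8*6 + 1, so a_2 = 8.
  6 = 6*1 + 0, so a_3 = 6.
so x = [1; 1, 8, 6].
Convergents (p_i = a_i*p_{i-1} + p_{i-2}, q_i = a_i*q_{i-1} + q_{i-2} with p_{-2}=0, p_{-1}=1, q_{-2}=1, q_{-1}=0), until the denominator exceeds 9:
  i=0: a_0=1, p_0 = 1*1 + 0 = 1, q_0 = 1*0 + 1 = 1.
  i=1: a_1=1, p_1 = 1*1 + 1 = 2, q_1 = 1*1 + 0 = 1.
  i=2: a_2=8, p_2 = 8*2 + 1 = 17, q_2 = 8*1 + 1 = 9.
  i=3: a_3=6, p_3 = 6*17 + 2 = 104, q_3 = 6*9 + 1 = 55.
q_3 = 55 > 9, so the last convergent with denominator <= 9 is p_2/q_2 = 17/9.
The closest fraction with denominator <= 9 is either p_2/q_2 or the intermediate fraction (k*p_2 + p_1)/(k*q_2 + q_1) with the largest k >= 1 whose denominator stays <= 9; these approach x as k grows, and every other convergent or intermediate fraction in range is farther away.
Largest k: floor((9 - q_1)/q_2) = floor((9 - 1)/9) = 0.
Since k = 0, no intermediate fraction beyond p_2/q_2 has denominator <= 9, so the convergent 17/9 is the closest (its error is |104*9 - 17*55|/(55*9) = 1/495).

17/9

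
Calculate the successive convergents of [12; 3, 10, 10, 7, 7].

12/1, 37/3, 382/31, 3857/313, 27381/2222, 195524/15867

Using the convergent recurrence p_i = a_i*p_{i-1} + p_{i-2}, q_i = a_i*q_{i-1} + q_{i-2} with p_{-2}=0, p_{-1}=1, q_{-2}=1, q_{-1}=0:
  i=0: a_0=12, p_0 = 12*1 + 0 = 12, q_0 = 12*0 + 1 = 1.
  i=1: a_1=3, p_1 = 3*12 + 1 = 37, q_1 = 3*1 + 0 = 3.
  i=2: a_2=10, p_2 = 10*37 + 12 = 382, q_2 = 10*3 + 1 = 31.
  i=3: a_3=10, p_3 = 10*382 + 37 = 3857, q_3 = 10*31 + 3 = 313.
  i=4: a_4=7, p_4 = 7*3857 + 382 = 27381, q_4 = 7*313 + 31 = 2222.
  i=5: a_5=7, p_5 = 7*27381 + 3857 = 195524, q_5 = 7*2222 + 313 = 15867.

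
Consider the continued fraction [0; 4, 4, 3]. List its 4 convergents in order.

Using the convergent recurrence p_i = a_i*p_{i-1} + p_{i-2}, q_i = a_i*q_{i-1} + q_{i-2} with p_{-2}=0, p_{-1}=1, q_{-2}=1, q_{-1}=0:
  i=0: a_0=0, p_0 = 0*1 + 0 = 0, q_0 = 0*0 + 1 = 1.
  i=1: a_1=4, p_1 = 4*0 + 1 = 1, q_1 = 4*1 + 0 = 4.
  i=2: a_2=4, p_2 = 4*1 + 0 = 4, q_2 = 4*4 + 1 = 17.
  i=3: a_3=3, p_3 = 3*4 + 1 = 13, q_3 = 3*17 + 4 = 55.

0/1, 1/4, 4/17, 13/55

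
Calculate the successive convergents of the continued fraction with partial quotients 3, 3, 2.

Using the convergent recurrence p_i = a_i*p_{i-1} + p_{i-2}, q_i = a_i*q_{i-1} + q_{i-2} with p_{-2}=0, p_{-1}=1, q_{-2}=1, q_{-1}=0:
  i=0: a_0=3, p_0 = 3*1 + 0 = 3, q_0 = 3*0 + 1 = 1.
  i=1: a_1=3, p_1 = 3*3 + 1 = 10, q_1 = 3*1 + 0 = 3.
  i=2: a_2=2, p_2 = 2*10 + 3 = 23, q_2 = 2*3 + 1 = 7.

3/1, 10/3, 23/7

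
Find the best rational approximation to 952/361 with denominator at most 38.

Expand x = 952/361 as a continued fraction with the Euclidean algorithm:
  952 = 2*361 + 230, so a_0 = 2.
  361 = 1*230 + 131, so a_1 = 1.
  230 = 1*131 + 99, so a_2 = 1.
  131 = 1*99 + 32, so a_3 = 1.
  99 = 3*32 + 3, so a_4 = 3.
  32 = 10*3 + 2, so a_5 = 10.
  3 = 1*2 + 1, so a_6 = 1.
  2 = 2*1 + 0, so a_7 = 2.
so x = [2; 1, 1, 1, 3, 10, 1, 2].
Convergents (p_i = a_i*p_{i-1} + p_{i-2}, q_i = a_i*q_{i-1} + q_{i-2} with p_{-2}=0, p_{-1}=1, q_{-2}=1, q_{-1}=0), until the denominator exceeds 38:
  i=0: a_0=2, p_0 = 2*1 + 0 = 2, q_0 = 2*0 + 1 = 1.
  i=1: a_1=1, p_1 = 1*2 + 1 = 3, q_1 = 1*1 + 0 = 1.
  i=2: a_2=1, p_2 = 1*3 + 2 = 5, q_2 = 1*1 + 1 = 2.
  i=3: a_3=1, p_3 = 1*5 + 3 = 8, q_3 = 1*2 + 1 = 3.
  i=4: a_4=3, p_4 = 3*8 + 5 = 29, q_4 = 3*3 + 2 = 11.
  i=5: a_5=10, p_5 = 10*29 + 8 = 298, q_5 = 10*11 + 3 = 113.
q_5 = 113 > 38, so the last convergent with denominator <= 38 is p_4/q_4 = 29/11.
The closest fraction with denominator <= 38 is either p_4/q_4 or the intermediate fraction (k*p_4 + p_3)/(k*q_4 + q_3) with the largest k >= 1 whose denominator stays <= 38; these approach x as k grows, and every other convergent or intermediate fraction in range is farther away.
Largest k: floor((38 - q_3)/q_4) = floor((38 - 3)/11) = 3.
That gives (3*29 + 8)/(3*11 + 3) = 95/36.
Compare the errors: |x - 29/11| = |952*11 - 29*361|/(361*11) = 3/3971, and |x - 95/36| = |952*36 - 95*361|/(361*36) = 23/12996.
Cross-multiplying, 3*12996 = 38988 < 91333 = 23*3971, so 3/3971 is smaller: the convergent 29/11 is closer to x than 95/36.

29/11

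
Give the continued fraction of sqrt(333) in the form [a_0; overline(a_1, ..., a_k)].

[18; overline(4, 36)]

Write x_i = (sqrt(333) + m_i)/d_i with (m_0, d_0) = (0, 1). a_0 = floor(sqrt(333)) = 18, since 18^2 = 324 <= 333 < 361 = 19^2.
Iterate m_{i+1} = d_i*a_i - m_i, d_{i+1} = (333 - m_{i+1}^2)/d_i, a_{i+1} = floor((a_0 + m_{i+1})/d_{i+1}):
  m_1 = 1*18 - 0 = 18, d_1 = (333 - 18^2)/1 = 9/1 = 9, a_1 = floor((18 + 18)/9) = 4.
  m_2 = 9*4 - 18 = 18, d_2 = (333 - 18^2)/9 = 9/9 = 1, a_2 = floor((18 + 18)/1) = 36.
  m_3 = 1*36 - 18 = 18, d_3 = (333 - 18^2)/1 = 9/1 = 9: (m_3, d_3) = (m_1, d_1) = (18, 9), so from here the quotients repeat a_1, a_2; the period length is 2.
Hence the expansion of sqrt(333) is a_0 = 18 followed by the repeating block 4, 36 (period 2).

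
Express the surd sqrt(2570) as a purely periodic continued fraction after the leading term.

Write x_i = (sqrt(2570) + m_i)/d_i with (m_0, d_0) = (0, 1). a_0 = floor(sqrt(2570)) = 50, since 50^2 = 2500 <= 2570 < 2601 = 51^2.
Iterate m_{i+1} = d_i*a_i - m_i, d_{i+1} = (2570 - m_{i+1}^2)/d_i, a_{i+1} = floor((a_0 + m_{i+1})/d_{i+1}):
  m_1 = 1*50 - 0 = 50, d_1 = (2570 - 50^2)/1 = 70/1 = 70, a_1 = floor((50 + 50)/70) = 1.
  m_2 = 70*1 - 50 = 20, d_2 = (2570 - 20^2)/70 = 2170/70 = 31, a_2 = floor((50 + 20)/31) = 2.
  m_3 = 31*2 - 20 = 42, d_3 = (2570 - 42^2)/31 = 806/31 = 26, a_3 = floor((50 + 42)/26) = 3.
  m_4 = 26*3 - 42 = 36, d_4 = (2570 - 36^2)/26 = 1274/26 = 49, a_4 = floor((50 + 36)/49) = 1.
  m_5 = 49*1 - 36 = 13, d_5 = (2570 - 13^2)/49 = 2401/49 = 49, a_5 = floor((50 + 13)/49) = 1.
  m_6 = 49*1 - 13 = 36, d_6 = (2570 - 36^2)/49 = 1274/49 = 26, a_6 = floor((50 + 36)/26) = 3.
  m_7 = 26*3 - 36 = 42, d_7 = (2570 - 42^2)/26 = 806/26 = 31, a_7 = floor((50 + 42)/31) = 2.
  m_8 = 31*2 - 42 = 20, d_8 = (2570 - 20^2)/31 = 2170/31 = 70, a_8 = floor((50 + 20)/70) = 1.
  m_9 = 70*1 - 20 = 50, d_9 = (2570 - 50^2)/70 = 70/70 = 1, a_9 = floor((50 + 50)/1) = 100.
  m_10 = 1*100 - 50 = 50, d_10 = (2570 - 50^2)/1 = 70/1 = 70: (m_10, d_10) = (m_1, d_1) = (50, 70), so from here the quotients repeat a_1, ..., a_9; the period length is 9.
Hence the expansion of sqrt(2570) is a_0 = 50 followed by the repeating block 1, 2, 3, 1, 1, 3, 2, 1, 100 (period 9).

[50; (1, 2, 3, 1, 1, 3, 2, 1, 100)]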